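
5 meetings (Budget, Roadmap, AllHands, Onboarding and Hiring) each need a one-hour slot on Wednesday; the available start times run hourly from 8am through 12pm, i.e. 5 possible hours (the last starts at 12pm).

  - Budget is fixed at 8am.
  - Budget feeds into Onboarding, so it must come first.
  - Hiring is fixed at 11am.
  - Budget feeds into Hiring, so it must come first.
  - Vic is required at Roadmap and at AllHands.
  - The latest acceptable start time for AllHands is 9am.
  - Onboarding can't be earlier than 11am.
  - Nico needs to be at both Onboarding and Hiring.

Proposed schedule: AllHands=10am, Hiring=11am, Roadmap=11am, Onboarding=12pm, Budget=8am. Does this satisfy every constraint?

No. The latest acceptable start time for AllHands is 9am is not satisfied.

Hiring is fixed at 11am — holds.
Vic is required at Roadmap and at AllHands — holds.
Budget is fixed at 8am — holds.
The latest acceptable start time for AllHands is 9am — violated.
Budget feeds into Hiring, so it must come first — holds.
Budget feeds into Onboarding, so it must come first — holds.
Onboarding can't be earlier than 11am — holds.
Nico needs to be at both Onboarding and Hiring — holds.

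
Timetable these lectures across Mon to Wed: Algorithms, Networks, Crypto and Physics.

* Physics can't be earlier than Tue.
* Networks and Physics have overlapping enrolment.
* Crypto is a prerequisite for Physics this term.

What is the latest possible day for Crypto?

Downstream work caps Crypto at Tue.
Crypto at Tue is achievable: Crypto -> Tue; Networks -> Mon; Algorithms -> Mon; Physics -> Wed.

Tue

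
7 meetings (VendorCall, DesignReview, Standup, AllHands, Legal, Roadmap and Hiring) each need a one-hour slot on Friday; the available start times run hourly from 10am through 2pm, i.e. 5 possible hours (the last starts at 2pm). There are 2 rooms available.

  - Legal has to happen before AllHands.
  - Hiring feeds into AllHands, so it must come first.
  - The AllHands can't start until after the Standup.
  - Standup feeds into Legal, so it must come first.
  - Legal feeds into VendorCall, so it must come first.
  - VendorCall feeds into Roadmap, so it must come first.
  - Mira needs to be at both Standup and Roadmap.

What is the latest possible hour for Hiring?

Downstream work caps Hiring at 1pm.
Hiring at 1pm is achievable: Legal=11am; DesignReview=10am; AllHands=2pm; Hiring=1pm; Standup=10am; VendorCall=12pm; Roadmap=1pm.

1pm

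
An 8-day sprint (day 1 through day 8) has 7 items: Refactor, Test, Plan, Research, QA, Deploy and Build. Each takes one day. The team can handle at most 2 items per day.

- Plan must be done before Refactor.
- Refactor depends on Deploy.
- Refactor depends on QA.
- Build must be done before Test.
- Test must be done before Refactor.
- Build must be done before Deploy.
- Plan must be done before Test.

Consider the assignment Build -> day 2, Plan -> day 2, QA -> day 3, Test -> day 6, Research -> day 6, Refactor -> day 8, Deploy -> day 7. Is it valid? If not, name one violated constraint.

Build must be done before Deploy — holds.
Build must be done before Test — holds.
Test must be done before Refactor — holds.
Plan must be done before Test — holds.
Refactor depends on QA — holds.
Refactor depends on Deploy — holds.
The team can handle at most 2 items per day — holds.
Plan must be done before Refactor — holds.

Yes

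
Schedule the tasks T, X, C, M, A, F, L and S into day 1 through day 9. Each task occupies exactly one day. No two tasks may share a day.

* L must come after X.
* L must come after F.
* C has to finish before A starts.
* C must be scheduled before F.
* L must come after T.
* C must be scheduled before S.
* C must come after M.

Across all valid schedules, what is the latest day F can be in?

Precedence pushes F to at least day 3; downstream work caps F at day 8.
F at day 8 is achievable: S -> day 6, T -> day 3, C -> day 2, A -> day 5, M -> day 1, X -> day 4, F -> day 8, L -> day 9.

day 8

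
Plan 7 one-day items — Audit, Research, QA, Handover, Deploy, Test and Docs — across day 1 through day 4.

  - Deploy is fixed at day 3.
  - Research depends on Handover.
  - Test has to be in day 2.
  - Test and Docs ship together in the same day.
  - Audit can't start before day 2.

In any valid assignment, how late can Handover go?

Downstream work caps Handover at day 3.
Handover at day 3 is achievable: QA -> day 1; Docs -> day 2; Deploy -> day 3; Research -> day 4; Audit -> day 2; Handover -> day 3; Test -> day 2.

day 3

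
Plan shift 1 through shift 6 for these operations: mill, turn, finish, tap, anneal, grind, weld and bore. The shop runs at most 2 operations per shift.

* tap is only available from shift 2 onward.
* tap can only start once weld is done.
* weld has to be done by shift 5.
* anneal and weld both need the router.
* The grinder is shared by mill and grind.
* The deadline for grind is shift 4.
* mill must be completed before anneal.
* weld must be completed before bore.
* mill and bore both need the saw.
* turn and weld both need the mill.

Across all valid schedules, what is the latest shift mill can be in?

shift 5

Downstream work caps mill at shift 5.
mill at shift 5 is achievable: weld in shift 1; turn in shift 3; bore in shift 2; grind in shift 1; mill in shift 5; anneal in shift 6; tap in shift 2; finish in shift 3.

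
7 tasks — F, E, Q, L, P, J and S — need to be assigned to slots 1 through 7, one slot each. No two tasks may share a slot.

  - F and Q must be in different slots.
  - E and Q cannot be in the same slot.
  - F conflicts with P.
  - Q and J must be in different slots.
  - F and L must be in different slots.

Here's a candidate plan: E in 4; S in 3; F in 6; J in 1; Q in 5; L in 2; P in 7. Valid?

Yes, all constraints hold

F and L must be in different slots — holds.
E and Q cannot be in the same slot — holds.
F conflicts with P — holds.
Q and J must be in different slots — holds.
F and Q must be in different slots — holds.
No two tasks may share a slot — holds.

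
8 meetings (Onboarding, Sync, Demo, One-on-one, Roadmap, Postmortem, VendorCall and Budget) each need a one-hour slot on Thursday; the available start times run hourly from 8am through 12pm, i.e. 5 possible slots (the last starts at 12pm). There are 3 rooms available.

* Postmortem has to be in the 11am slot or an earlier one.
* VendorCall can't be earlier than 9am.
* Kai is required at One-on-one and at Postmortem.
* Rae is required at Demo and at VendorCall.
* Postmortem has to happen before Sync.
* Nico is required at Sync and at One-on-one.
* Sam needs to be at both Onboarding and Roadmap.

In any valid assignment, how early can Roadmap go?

8am

Roadmap at 8am is achievable: Budget=10am; Onboarding=9am; One-on-one=10am; Demo=8am; VendorCall=9am; Roadmap=8am; Sync=9am; Postmortem=8am.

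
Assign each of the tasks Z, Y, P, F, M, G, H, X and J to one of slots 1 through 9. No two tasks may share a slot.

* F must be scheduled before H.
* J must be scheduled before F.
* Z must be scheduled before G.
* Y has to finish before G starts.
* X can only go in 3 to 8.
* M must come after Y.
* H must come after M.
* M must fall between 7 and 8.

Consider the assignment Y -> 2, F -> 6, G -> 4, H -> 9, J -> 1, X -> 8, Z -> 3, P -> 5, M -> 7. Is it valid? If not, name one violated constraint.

Yes

H must come after M — holds.
M must fall between 7 and 8 — holds.
No two tasks may share a slot — holds.
J must be scheduled before F — holds.
Y has to finish before G starts — holds.
F must be scheduled before H — holds.
Z must be scheduled before G — holds.
M must come after Y — holds.
X can only go in 3 to 8 — holds.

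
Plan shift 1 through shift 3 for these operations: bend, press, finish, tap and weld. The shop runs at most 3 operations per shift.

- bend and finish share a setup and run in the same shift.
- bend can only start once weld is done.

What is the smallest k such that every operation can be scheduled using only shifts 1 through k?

2 shifts

The precedence chain requires at least 2 distinct shifts.
With at most 3 per shift and 5 operations, at least 2 shifts are needed.
2 works (last occupied shift: shift 2): for example finish -> shift 2, bend -> shift 2, weld -> shift 1, tap -> shift 1, press -> shift 1.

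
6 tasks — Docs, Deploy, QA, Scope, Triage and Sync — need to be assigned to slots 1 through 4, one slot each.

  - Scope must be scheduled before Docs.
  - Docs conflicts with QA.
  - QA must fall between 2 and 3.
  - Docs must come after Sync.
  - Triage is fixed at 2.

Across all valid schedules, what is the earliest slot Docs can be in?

Precedence pushes Docs to at least 2.
Docs at 2 is achievable: Triage in 2, Sync in 1, Scope in 1, Docs in 2, Deploy in 1, QA in 3.

2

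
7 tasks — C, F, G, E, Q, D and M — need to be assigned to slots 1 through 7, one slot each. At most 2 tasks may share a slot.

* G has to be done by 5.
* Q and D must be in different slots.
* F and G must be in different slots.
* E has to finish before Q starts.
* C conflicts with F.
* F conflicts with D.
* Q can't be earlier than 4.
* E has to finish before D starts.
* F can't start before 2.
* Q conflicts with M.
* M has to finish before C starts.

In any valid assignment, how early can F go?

2

F is available from 2.
F at 2 is achievable: M -> 2; G -> 1; E -> 1; Q -> 4; D -> 3; C -> 3; F -> 2.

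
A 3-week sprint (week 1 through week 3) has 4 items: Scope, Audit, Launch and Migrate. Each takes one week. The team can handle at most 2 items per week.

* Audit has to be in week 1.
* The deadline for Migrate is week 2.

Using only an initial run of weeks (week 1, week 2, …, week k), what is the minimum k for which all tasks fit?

With at most 2 per week and 4 tasks, at least 2 weeks are needed.
2 works (last occupied week: week 2): for example Scope in week 1, Launch in week 2, Audit in week 1, Migrate in week 2.

2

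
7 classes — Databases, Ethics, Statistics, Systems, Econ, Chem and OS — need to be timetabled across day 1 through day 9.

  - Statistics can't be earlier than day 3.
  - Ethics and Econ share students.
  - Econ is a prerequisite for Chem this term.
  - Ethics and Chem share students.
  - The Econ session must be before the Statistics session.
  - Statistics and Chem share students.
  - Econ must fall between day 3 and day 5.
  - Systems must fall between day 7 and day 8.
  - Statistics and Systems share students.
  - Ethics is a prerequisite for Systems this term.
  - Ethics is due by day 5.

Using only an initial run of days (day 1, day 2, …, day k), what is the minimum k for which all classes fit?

The precedence chain requires at least 2 distinct days.
Systems can't be placed before day 7, so the schedule must run through at least day 7.
7 works (last occupied day: day 7): for example Econ=day 3, Databases=day 1, Ethics=day 1, OS=day 1, Systems=day 7, Statistics=day 4, Chem=day 5.

7 days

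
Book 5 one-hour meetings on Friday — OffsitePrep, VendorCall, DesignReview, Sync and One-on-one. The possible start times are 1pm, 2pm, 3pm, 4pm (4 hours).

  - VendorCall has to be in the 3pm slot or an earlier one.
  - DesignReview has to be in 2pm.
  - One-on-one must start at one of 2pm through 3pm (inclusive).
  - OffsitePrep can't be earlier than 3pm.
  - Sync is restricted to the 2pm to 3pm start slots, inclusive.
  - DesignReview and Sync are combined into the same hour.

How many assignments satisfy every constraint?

12

Splitting on OffsitePrep: it can be 3pm (6), 4pm (6). Listing each branch's schedules as (VendorCall, DesignReview, Sync, One-on-one):
OffsitePrep=3pm: (1pm,2pm,2pm,2pm) (1pm,2pm,2pm,3pm) (2pm,2pm,2pm,2pm) (2pm,2pm,2pm,3pm) (3pm,2pm,2pm,2pm) (3pm,2pm,2pm,3pm) — 6.
OffsitePrep=4pm: (1pm,2pm,2pm,2pm) (1pm,2pm,2pm,3pm) (2pm,2pm,2pm,2pm) (2pm,2pm,2pm,3pm) (3pm,2pm,2pm,2pm) (3pm,2pm,2pm,3pm) — 6.
Summing: 6 + 6 = 12.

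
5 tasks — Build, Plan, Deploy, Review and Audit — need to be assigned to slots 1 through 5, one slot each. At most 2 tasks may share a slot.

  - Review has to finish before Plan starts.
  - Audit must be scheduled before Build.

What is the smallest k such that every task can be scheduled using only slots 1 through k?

The precedence chain requires at least 2 distinct slots.
With at most 2 per slot and 5 tasks, at least 3 slots are needed.
3 works (last occupied slot: 3): for example Build -> 2, Audit -> 1, Plan -> 2, Review -> 1, Deploy -> 3.

3 slots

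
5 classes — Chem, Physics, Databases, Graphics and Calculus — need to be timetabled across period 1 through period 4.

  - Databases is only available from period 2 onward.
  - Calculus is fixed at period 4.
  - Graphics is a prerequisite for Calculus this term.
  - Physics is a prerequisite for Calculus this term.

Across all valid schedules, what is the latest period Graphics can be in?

period 3

Downstream work caps Graphics at period 3.
Graphics at period 3 is achievable: Calculus in period 4; Physics in period 1; Databases in period 2; Graphics in period 3; Chem in period 1.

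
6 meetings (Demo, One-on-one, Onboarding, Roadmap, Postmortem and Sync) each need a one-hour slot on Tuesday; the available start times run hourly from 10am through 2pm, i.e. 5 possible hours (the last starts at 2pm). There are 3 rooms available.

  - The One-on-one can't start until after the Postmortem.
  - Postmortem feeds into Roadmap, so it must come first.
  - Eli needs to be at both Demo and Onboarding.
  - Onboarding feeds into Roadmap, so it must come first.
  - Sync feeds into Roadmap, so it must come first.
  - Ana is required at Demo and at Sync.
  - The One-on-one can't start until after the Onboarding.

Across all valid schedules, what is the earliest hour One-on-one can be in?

Precedence pushes One-on-one to at least 11am.
One-on-one at 11am is achievable: Sync in 10am, Onboarding in 10am, Roadmap in 11am, Postmortem in 10am, Demo in 11am, One-on-one in 11am.

11am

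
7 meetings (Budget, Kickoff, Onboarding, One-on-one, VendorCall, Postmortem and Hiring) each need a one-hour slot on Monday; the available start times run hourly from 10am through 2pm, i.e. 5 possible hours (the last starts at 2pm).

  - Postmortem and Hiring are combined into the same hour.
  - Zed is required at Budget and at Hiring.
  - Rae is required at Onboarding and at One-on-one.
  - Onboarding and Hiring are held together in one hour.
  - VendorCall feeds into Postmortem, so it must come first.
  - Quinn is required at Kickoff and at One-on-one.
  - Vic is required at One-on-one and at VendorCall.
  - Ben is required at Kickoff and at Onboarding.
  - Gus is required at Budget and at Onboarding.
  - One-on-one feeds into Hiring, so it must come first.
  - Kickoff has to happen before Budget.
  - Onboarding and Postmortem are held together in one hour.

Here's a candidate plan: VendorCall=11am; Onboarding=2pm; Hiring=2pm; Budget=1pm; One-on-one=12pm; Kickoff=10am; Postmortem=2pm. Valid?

Yes

Onboarding and Hiring are held together in one hour — holds.
Rae is required at Onboarding and at One-on-one — holds.
Gus is required at Budget and at Onboarding — holds.
Kickoff has to happen before Budget — holds.
One-on-one feeds into Hiring, so it must come first — holds.
Quinn is required at Kickoff and at One-on-one — holds.
Zed is required at Budget and at Hiring — holds.
Postmortem and Hiring are combined into the same hour — holds.
Onboarding and Postmortem are held together in one hour — holds.
Ben is required at Kickoff and at Onboarding — holds.
VendorCall feeds into Postmortem, so it must come first — holds.
Vic is required at One-on-one and at VendorCall — holds.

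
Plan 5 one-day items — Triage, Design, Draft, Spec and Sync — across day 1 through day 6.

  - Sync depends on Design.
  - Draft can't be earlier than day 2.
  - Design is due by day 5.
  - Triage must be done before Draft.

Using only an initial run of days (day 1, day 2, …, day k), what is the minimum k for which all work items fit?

The precedence chain requires at least 2 distinct days.
2 works (last occupied day: day 2): for example Triage -> day 1, Sync -> day 2, Draft -> day 2, Spec -> day 1, Design -> day 1.

2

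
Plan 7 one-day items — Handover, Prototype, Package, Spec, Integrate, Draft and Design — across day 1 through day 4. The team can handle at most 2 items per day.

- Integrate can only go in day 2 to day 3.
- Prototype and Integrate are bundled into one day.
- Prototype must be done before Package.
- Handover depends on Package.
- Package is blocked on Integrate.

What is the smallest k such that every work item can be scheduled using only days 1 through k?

The precedence chain requires at least 3 distinct days.
With at most 2 per day and 7 work items, at least 4 days are needed.
Propagating the time windows through the other constraints, Handover can't land before day 4, so the schedule must run through at least day 4.
4 works (last occupied day: day 4): for example Prototype in day 2; Handover in day 4; Spec in day 1; Design in day 3; Package in day 3; Draft in day 1; Integrate in day 2.

4 days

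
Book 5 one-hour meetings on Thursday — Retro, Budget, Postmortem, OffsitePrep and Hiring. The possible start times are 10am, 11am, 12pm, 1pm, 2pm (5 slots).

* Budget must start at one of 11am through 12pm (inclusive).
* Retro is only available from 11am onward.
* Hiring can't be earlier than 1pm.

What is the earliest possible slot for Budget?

11am

Budget is available from 11am; Budget's own window allows nothing later than 12pm.
Budget at 11am is achievable: OffsitePrep=10am, Budget=11am, Hiring=1pm, Retro=11am, Postmortem=10am.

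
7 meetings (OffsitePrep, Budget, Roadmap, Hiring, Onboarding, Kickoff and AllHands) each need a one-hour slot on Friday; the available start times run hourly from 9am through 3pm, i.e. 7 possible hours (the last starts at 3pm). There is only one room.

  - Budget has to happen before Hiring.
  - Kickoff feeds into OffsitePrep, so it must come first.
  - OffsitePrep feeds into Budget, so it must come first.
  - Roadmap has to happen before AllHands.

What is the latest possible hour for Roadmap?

Downstream work caps Roadmap at 2pm.
Roadmap at 2pm is achievable: Hiring=12pm; Budget=11am; Kickoff=9am; OffsitePrep=10am; Onboarding=1pm; Roadmap=2pm; AllHands=3pm.

2pm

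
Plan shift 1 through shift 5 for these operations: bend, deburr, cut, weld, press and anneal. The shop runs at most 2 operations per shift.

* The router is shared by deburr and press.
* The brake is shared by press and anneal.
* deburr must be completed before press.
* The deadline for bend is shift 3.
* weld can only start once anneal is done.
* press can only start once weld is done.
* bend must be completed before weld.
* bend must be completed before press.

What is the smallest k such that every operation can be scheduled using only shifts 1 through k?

The precedence chain requires at least 3 distinct shifts.
With at most 2 per shift and 6 operations, at least 3 shifts are needed.
3 works (last occupied shift: shift 3): for example bend in shift 1, weld in shift 2, deburr in shift 2, anneal in shift 1, cut in shift 3, press in shift 3.

3 shifts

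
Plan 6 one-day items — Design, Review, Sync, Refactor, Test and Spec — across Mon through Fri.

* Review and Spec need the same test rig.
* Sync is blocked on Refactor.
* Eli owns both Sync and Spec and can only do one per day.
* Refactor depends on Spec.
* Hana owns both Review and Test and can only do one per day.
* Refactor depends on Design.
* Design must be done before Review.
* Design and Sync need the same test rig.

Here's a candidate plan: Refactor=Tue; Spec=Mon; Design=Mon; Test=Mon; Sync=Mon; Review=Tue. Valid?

Refactor depends on Spec — holds.
Sync is blocked on Refactor — violated.
Review and Spec need the same test rig — holds.
Design must be done before Review — holds.
Design and Sync need the same test rig — violated.
Hana owns both Review and Test and can only do one per day — holds.
Eli owns both Sync and Spec and can only do one per day — violated.
Refactor depends on Design — holds.

No. Design and Sync need the same test rig is not satisfied.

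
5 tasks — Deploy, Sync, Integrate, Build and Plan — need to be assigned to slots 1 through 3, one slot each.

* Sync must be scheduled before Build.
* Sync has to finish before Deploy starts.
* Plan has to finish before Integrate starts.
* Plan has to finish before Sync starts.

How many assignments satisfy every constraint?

Enumerating: Plan=1; Sync=2; Integrate=2; Build=3; Deploy=3 | Sync in 2, Deploy in 3, Build in 3, Plan in 1, Integrate in 3.

2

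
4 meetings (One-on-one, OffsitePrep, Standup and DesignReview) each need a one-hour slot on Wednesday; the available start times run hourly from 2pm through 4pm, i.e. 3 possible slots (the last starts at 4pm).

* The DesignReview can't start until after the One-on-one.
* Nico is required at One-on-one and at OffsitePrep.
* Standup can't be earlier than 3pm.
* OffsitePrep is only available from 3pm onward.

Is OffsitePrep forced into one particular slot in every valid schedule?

No

OffsitePrep can be 3pm (e.g. Standup -> 3pm; One-on-one -> 2pm; DesignReview -> 3pm; OffsitePrep -> 3pm) or 4pm (e.g. One-on-one=2pm, DesignReview=3pm, Standup=3pm, OffsitePrep=4pm).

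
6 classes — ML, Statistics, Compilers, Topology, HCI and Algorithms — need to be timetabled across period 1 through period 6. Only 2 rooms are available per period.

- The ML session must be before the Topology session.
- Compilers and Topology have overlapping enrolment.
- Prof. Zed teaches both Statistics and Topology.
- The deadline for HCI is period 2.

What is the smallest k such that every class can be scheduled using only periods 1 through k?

The precedence chain requires at least 2 distinct periods.
With at most 2 per period and 6 classes, at least 3 periods are needed.
3 works (last occupied period: period 3): for example Topology=period 2; HCI=period 1; Statistics=period 3; ML=period 1; Compilers=period 3; Algorithms=period 2.

3 periods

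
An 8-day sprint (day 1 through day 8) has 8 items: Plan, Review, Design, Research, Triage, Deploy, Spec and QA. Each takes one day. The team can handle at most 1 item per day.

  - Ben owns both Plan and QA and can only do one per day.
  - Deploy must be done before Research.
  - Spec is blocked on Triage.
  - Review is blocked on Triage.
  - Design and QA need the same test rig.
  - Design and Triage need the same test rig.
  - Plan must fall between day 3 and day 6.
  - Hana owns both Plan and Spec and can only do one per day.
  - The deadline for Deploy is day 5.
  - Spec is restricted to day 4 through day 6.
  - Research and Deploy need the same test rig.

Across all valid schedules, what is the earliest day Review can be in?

day 2

Precedence pushes Review to at least day 2.
Review at day 2 is achievable: QA=day 8; Deploy=day 5; Plan=day 3; Spec=day 4; Research=day 6; Design=day 7; Triage=day 1; Review=day 2.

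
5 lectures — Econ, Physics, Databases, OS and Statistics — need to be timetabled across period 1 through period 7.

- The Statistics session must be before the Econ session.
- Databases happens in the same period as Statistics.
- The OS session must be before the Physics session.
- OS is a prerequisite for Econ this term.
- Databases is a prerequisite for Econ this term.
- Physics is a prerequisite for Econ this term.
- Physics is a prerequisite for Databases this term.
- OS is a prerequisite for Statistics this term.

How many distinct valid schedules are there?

Splitting on Econ: it can be period 4 (1), period 5 (4), period 6 (10), period 7 (20). Listing each branch's schedules as (Physics, Databases, OS, Statistics) by period number:
Econ=period 4: (2,3,1,3) — 1.
Econ=period 5: (2,3,1,3) (2,4,1,4) (3,4,1,4) (3,4,2,4) — 4.
Econ=period 6: (2,3,1,3) (2,4,1,4) (2,5,1,5) (3,4,1,4) (3,4,2,4) (3,5,1,5) (3,5,2,5) (4,5,1,5) (4,5,2,5) (4,5,3,5) — 10.
Econ=period 7: (2,3,1,3) (2,4,1,4) (2,5,1,5) (2,6,1,6) (3,4,1,4) (3,4,2,4) (3,5,1,5) (3,5,2,5) (3,6,1,6) (3,6,2,6) (4,5,1,5) (4,5,2,5) (4,5,3,5) (4,6,1,6) (4,6,2,6) (4,6,3,6) (5,6,1,6) (5,6,2,6) (5,6,3,6) (5,6,4,6) — 20.
Summing: 1 + 4 + 10 + 20 = 35.

35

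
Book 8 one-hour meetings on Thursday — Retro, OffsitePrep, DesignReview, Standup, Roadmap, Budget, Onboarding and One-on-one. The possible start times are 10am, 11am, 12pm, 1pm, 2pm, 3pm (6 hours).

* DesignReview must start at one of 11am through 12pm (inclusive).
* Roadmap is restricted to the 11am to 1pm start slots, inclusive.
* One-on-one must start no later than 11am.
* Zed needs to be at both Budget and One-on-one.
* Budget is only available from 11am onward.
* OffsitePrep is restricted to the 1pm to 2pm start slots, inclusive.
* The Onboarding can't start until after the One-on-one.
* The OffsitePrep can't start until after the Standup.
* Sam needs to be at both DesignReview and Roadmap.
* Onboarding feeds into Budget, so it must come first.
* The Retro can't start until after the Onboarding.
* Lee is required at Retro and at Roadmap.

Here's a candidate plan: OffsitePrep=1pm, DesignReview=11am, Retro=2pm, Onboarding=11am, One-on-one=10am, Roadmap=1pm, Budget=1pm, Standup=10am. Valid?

Yes

Lee is required at Retro and at Roadmap — holds.
One-on-one must start no later than 11am — holds.
Zed needs to be at both Budget and One-on-one — holds.
OffsitePrep is restricted to the 1pm to 2pm start slots, inclusive — holds.
The Retro can't start until after the Onboarding — holds.
The OffsitePrep can't start until after the Standup — holds.
Onboarding feeds into Budget, so it must come first — holds.
Budget is only available from 11am onward — holds.
Roadmap is restricted to the 11am to 1pm start slots, inclusive — holds.
Sam needs to be at both DesignReview and Roadmap — holds.
DesignReview must start at one of 11am through 12pm (inclusive) — holds.
The Onboarding can't start until after the One-on-one — holds.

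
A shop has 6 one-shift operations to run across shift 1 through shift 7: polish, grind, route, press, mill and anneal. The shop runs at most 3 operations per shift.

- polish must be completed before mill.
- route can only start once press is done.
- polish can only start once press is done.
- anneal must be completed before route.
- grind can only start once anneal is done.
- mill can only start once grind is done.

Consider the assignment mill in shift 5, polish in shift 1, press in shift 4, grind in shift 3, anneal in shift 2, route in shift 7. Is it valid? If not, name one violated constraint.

grind can only start once anneal is done — holds.
polish must be completed before mill — holds.
anneal must be completed before route — holds.
route can only start once press is done — holds.
polish can only start once press is done — violated.
mill can only start once grind is done — holds.
The shop runs at most 3 operations per shift — holds.

No — it violates: polish can only start once press is done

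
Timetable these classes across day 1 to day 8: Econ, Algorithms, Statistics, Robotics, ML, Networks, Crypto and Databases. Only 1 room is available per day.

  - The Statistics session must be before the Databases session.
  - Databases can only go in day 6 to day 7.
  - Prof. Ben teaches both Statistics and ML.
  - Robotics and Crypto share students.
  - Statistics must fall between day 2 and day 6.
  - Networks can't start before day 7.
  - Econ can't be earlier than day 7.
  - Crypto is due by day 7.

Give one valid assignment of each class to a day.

Algorithms -> day 3, Econ -> day 7, Statistics -> day 2, Networks -> day 8, Crypto -> day 1, ML -> day 5, Databases -> day 6, Robotics -> day 4

Checking: Statistics(day 2) before Databases(day 6); Robotics(day 4) != Crypto(day 1); Statistics(day 2) != ML(day 5); Statistics=day 2 in [day 2,day 6]; Networks=day 8 in [day 7,day 8]; Crypto=day 1 in [day 1,day 7]; Databases=day 6 in [day 6,day 7]; Econ=day 7 in [day 7,day 8]; max 1 per day (cap 1).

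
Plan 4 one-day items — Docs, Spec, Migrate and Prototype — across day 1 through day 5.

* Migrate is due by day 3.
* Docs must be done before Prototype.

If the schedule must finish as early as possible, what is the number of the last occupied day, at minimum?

day 2

The precedence chain requires at least 2 distinct days.
2 works (last occupied day: day 2): for example Prototype in day 2, Migrate in day 1, Spec in day 1, Docs in day 1.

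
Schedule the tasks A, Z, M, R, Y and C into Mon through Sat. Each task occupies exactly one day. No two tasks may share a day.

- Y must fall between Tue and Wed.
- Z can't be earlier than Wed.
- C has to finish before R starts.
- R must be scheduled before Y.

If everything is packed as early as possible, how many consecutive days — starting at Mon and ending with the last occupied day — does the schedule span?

The precedence chain requires at least 3 distinct days.
With at most 1 per day and 6 tasks, at least 6 days are needed.
6 works (last occupied day: Sat): for example Z=Thu; C=Mon; M=Sat; Y=Wed; R=Tue; A=Fri.

6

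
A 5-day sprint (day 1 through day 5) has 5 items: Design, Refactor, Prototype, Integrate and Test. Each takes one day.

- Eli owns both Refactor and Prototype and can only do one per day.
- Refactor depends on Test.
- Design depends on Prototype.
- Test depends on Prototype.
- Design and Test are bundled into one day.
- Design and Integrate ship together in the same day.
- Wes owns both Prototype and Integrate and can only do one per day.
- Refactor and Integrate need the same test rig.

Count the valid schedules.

Splitting on Design: it can be day 2 (3), day 3 (4), day 4 (3). Listing each branch's schedules as (Refactor, Prototype, Integrate, Test) by day number:
Design=day 2: (3,1,2,2) (4,1,2,2) (5,1,2,2) — 3.
Design=day 3: (4,1,3,3) (4,2,3,3) (5,1,3,3) (5,2,3,3) — 4.
Design=day 4: (5,1,4,4) (5,2,4,4) (5,3,4,4) — 3.
Summing: 3 + 4 + 3 = 10.

10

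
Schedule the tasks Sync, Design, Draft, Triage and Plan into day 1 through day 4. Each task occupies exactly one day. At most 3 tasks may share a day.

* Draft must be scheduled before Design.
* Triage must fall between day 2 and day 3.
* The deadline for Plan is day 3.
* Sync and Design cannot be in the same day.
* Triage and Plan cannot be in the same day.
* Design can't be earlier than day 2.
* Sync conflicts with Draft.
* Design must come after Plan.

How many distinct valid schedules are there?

40

Splitting on Sync: it can be day 1 (11), day 2 (11), day 3 (10), day 4 (8). Listing each branch's schedules as (Design, Draft, Triage, Plan) by day number:
Sync=day 1: (3,2,2,1) (3,2,3,1) (3,2,3,2) (4,2,2,1) (4,2,2,3) (4,2,3,1) (4,2,3,2) (4,3,2,1) (4,3,2,3) (4,3,3,1) (4,3,3,2) — 11.
Sync=day 2: (3,1,2,1) (3,1,3,1) (3,1,3,2) (4,1,2,1) (4,1,2,3) (4,1,3,1) (4,1,3,2) (4,3,2,1) (4,3,2,3) (4,3,3,1) (4,3,3,2) — 11.
Sync=day 3: (2,1,2,1) (2,1,3,1) (4,1,2,1) (4,1,2,3) (4,1,3,1) (4,1,3,2) (4,2,2,1) (4,2,2,3) (4,2,3,1) (4,2,3,2) — 10.
Sync=day 4: (2,1,2,1) (2,1,3,1) (3,1,2,1) (3,1,3,1) (3,1,3,2) (3,2,2,1) (3,2,3,1) (3,2,3,2) — 8.
Summing: 11 + 11 + 10 + 8 = 40.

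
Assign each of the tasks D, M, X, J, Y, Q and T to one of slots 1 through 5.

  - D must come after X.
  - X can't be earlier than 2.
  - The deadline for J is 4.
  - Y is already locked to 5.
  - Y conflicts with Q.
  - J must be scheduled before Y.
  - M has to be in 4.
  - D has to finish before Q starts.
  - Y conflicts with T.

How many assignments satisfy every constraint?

16

Splitting on J: it can be 1 (4), 2 (4), 3 (4), 4 (4). Listing each branch's schedules as (D, M, X, Y, Q, T):
J=1: (3,4,2,5,4,1) (3,4,2,5,4,2) (3,4,2,5,4,3) (3,4,2,5,4,4) — 4.
J=2: (3,4,2,5,4,1) (3,4,2,5,4,2) (3,4,2,5,4,3) (3,4,2,5,4,4) — 4.
J=3: (3,4,2,5,4,1) (3,4,2,5,4,2) (3,4,2,5,4,3) (3,4,2,5,4,4) — 4.
J=4: (3,4,2,5,4,1) (3,4,2,5,4,2) (3,4,2,5,4,3) (3,4,2,5,4,4) — 4.
Summing: 4 + 4 + 4 + 4 = 16.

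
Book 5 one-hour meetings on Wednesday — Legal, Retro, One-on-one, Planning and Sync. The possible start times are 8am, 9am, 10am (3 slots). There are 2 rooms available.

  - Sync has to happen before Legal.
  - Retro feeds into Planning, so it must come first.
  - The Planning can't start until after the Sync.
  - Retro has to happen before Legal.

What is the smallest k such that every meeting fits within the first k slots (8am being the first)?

3 slots

The precedence chain requires at least 2 distinct slots.
With at most 2 per slot and 5 meetings, at least 3 slots are needed.
3 works (last occupied slot: 10am): for example Legal -> 9am; One-on-one -> 10am; Retro -> 8am; Sync -> 8am; Planning -> 9am.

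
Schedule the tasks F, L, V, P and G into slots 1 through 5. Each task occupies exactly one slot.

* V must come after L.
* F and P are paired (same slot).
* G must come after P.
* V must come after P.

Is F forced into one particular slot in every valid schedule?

F can be 1 (e.g. F=1, G=2, L=1, V=2, P=1) or 2 (e.g. G=3, L=1, V=3, P=2, F=2).

No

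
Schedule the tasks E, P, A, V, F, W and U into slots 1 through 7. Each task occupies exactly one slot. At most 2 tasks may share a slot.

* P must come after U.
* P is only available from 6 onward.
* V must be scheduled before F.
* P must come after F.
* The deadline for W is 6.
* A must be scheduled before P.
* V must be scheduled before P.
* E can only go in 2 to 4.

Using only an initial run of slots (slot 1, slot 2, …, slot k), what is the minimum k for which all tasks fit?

6 slots

The precedence chain requires at least 3 distinct slots.
With at most 2 per slot and 7 tasks, at least 4 slots are needed.
P can't be placed before 6, so the schedule must run through at least slot 6.
6 works (last occupied slot: 6): for example A -> 1, E -> 2, U -> 3, W -> 3, F -> 2, P -> 6, V -> 1.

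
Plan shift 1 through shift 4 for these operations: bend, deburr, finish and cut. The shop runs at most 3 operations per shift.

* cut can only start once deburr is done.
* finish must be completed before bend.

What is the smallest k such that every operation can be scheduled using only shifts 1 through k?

2

The precedence chain requires at least 2 distinct shifts.
With at most 3 per shift and 4 operations, at least 2 shifts are needed.
2 works (last occupied shift: shift 2): for example finish in shift 1; cut in shift 2; bend in shift 2; deburr in shift 1.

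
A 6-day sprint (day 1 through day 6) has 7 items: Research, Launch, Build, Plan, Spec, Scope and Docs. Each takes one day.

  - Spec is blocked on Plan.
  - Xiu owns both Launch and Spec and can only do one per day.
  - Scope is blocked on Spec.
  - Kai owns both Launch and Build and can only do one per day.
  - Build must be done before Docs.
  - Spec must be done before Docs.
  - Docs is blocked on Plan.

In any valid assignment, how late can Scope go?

Precedence pushes Scope to at least day 3.
Scope at day 6 is achievable: Plan=day 1; Docs=day 3; Spec=day 2; Research=day 1; Build=day 1; Launch=day 3; Scope=day 6.

day 6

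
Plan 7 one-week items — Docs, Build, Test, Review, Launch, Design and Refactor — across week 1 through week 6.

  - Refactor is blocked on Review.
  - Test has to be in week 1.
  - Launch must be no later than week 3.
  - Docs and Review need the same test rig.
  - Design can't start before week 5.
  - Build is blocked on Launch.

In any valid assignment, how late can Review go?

Downstream work caps Review at week 5.
Review at week 5 is achievable: Design -> week 5; Launch -> week 1; Docs -> week 1; Test -> week 1; Refactor -> week 6; Review -> week 5; Build -> week 2.

week 5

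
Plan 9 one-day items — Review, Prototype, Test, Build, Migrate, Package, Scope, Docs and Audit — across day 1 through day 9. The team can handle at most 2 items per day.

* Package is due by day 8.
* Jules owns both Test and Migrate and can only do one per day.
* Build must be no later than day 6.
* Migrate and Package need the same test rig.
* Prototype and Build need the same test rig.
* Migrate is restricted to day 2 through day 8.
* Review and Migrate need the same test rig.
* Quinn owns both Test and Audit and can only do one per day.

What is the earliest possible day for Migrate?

Migrate is available from day 2; Migrate's own window allows nothing later than day 8.
Migrate at day 2 is achievable: Review=day 3; Migrate=day 2; Prototype=day 2; Scope=day 4; Docs=day 4; Test=day 3; Package=day 1; Build=day 1; Audit=day 5.

day 2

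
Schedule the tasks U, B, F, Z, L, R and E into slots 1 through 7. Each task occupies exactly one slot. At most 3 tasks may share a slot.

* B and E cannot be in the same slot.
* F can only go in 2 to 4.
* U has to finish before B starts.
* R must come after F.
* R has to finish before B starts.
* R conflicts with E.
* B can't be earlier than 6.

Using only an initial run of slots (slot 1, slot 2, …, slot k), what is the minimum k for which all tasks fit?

6

The precedence chain requires at least 3 distinct slots.
With at most 3 per slot and 7 tasks, at least 3 slots are needed.
B can't be placed before 6, so the schedule must run through at least slot 6.
6 works (last occupied slot: 6): for example B in 6; E in 2; Z in 1; U in 1; R in 3; F in 2; L in 1.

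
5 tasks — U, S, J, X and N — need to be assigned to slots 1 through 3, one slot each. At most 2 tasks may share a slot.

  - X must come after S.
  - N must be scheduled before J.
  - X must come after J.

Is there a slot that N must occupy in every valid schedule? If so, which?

Downstream work caps N at 1.
So N is pinned to 1.

1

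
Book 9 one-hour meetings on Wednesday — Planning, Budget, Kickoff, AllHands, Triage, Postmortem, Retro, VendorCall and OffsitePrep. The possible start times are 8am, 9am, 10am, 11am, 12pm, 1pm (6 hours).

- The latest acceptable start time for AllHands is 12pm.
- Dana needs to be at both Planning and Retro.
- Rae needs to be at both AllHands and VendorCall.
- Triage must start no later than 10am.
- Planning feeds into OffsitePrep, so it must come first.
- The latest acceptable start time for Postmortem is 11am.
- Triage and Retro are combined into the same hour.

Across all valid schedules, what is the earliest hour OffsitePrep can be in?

9am

Precedence pushes OffsitePrep to at least 9am.
OffsitePrep at 9am is achievable: Triage -> 9am; OffsitePrep -> 9am; Planning -> 8am; Postmortem -> 8am; Kickoff -> 8am; Retro -> 9am; VendorCall -> 9am; AllHands -> 8am; Budget -> 8am.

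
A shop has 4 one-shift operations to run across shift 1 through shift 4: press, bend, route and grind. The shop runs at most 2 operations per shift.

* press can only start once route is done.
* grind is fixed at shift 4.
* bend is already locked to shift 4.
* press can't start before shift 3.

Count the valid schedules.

Enumerating: grind=shift 4, route=shift 1, press=shift 3, bend=shift 4 | bend -> shift 4, press -> shift 3, route -> shift 2, grind -> shift 4.

2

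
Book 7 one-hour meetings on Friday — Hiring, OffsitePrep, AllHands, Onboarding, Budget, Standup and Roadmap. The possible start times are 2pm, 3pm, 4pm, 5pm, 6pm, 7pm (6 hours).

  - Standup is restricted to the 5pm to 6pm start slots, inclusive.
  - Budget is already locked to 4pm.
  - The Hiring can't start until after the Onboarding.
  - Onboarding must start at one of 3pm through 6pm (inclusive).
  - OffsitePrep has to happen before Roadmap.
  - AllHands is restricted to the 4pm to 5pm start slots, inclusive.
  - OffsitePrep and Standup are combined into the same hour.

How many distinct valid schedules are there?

Splitting on Hiring: it can be 4pm (6), 5pm (12), 6pm (18), 7pm (24). Listing each branch's schedules as (OffsitePrep, AllHands, Onboarding, Budget, Standup, Roadmap):
Hiring=4pm: (5pm,4pm,3pm,4pm,5pm,6pm) (5pm,4pm,3pm,4pm,5pm,7pm) (5pm,5pm,3pm,4pm,5pm,6pm) (5pm,5pm,3pm,4pm,5pm,7pm) (6pm,4pm,3pm,4pm,6pm,7pm) (6pm,5pm,3pm,4pm,6pm,7pm) — 6.
Hiring=5pm: (5pm,4pm,3pm,4pm,5pm,6pm) (5pm,4pm,3pm,4pm,5pm,7pm) (5pm,4pm,4pm,4pm,5pm,6pm) (5pm,4pm,4pm,4pm,5pm,7pm) (5pm,5pm,3pm,4pm,5pm,6pm) (5pm,5pm,3pm,4pm,5pm,7pm) (5pm,5pm,4pm,4pm,5pm,6pm) (5pm,5pm,4pm,4pm,5pm,7pm) (6pm,4pm,3pm,4pm,6pm,7pm) (6pm,4pm,4pm,4pm,6pm,7pm) (6pm,5pm,3pm,4pm,6pm,7pm) (6pm,5pm,4pm,4pm,6pm,7pm) — 12.
Hiring=6pm: (5pm,4pm,3pm,4pm,5pm,6pm) (5pm,4pm,3pm,4pm,5pm,7pm) (5pm,4pm,4pm,4pm,5pm,6pm) (5pm,4pm,4pm,4pm,5pm,7pm) (5pm,4pm,5pm,4pm,5pm,6pm) (5pm,4pm,5pm,4pm,5pm,7pm) (5pm,5pm,3pm,4pm,5pm,6pm) (5pm,5pm,3pm,4pm,5pm,7pm) (5pm,5pm,4pm,4pm,5pm,6pm) (5pm,5pm,4pm,4pm,5pm,7pm) (5pm,5pm,5pm,4pm,5pm,6pm) (5pm,5pm,5pm,4pm,5pm,7pm) (6pm,4pm,3pm,4pm,6pm,7pm) (6pm,4pm,4pm,4pm,6pm,7pm) (6pm,4pm,5pm,4pm,6pm,7pm) (6pm,5pm,3pm,4pm,6pm,7pm) (6pm,5pm,4pm,4pm,6pm,7pm) (6pm,5pm,5pm,4pm,6pm,7pm) — 18.
Hiring=7pm: (5pm,4pm,3pm,4pm,5pm,6pm) (5pm,4pm,3pm,4pm,5pm,7pm) (5pm,4pm,4pm,4pm,5pm,6pm) (5pm,4pm,4pm,4pm,5pm,7pm) (5pm,4pm,5pm,4pm,5pm,6pm) (5pm,4pm,5pm,4pm,5pm,7pm) (5pm,4pm,6pm,4pm,5pm,6pm) (5pm,4pm,6pm,4pm,5pm,7pm) (5pm,5pm,3pm,4pm,5pm,6pm) (5pm,5pm,3pm,4pm,5pm,7pm) (5pm,5pm,4pm,4pm,5pm,6pm) (5pm,5pm,4pm,4pm,5pm,7pm) (5pm,5pm,5pm,4pm,5pm,6pm) (5pm,5pm,5pm,4pm,5pm,7pm) (5pm,5pm,6pm,4pm,5pm,6pm) (5pm,5pm,6pm,4pm,5pm,7pm) (6pm,4pm,3pm,4pm,6pm,7pm) (6pm,4pm,4pm,4pm,6pm,7pm) (6pm,4pm,5pm,4pm,6pm,7pm) (6pm,4pm,6pm,4pm,6pm,7pm) (6pm,5pm,3pm,4pm,6pm,7pm) (6pm,5pm,4pm,4pm,6pm,7pm) (6pm,5pm,5pm,4pm,6pm,7pm) (6pm,5pm,6pm,4pm,6pm,7pm) — 24.
Summing: 6 + 12 + 18 + 24 = 60.

60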